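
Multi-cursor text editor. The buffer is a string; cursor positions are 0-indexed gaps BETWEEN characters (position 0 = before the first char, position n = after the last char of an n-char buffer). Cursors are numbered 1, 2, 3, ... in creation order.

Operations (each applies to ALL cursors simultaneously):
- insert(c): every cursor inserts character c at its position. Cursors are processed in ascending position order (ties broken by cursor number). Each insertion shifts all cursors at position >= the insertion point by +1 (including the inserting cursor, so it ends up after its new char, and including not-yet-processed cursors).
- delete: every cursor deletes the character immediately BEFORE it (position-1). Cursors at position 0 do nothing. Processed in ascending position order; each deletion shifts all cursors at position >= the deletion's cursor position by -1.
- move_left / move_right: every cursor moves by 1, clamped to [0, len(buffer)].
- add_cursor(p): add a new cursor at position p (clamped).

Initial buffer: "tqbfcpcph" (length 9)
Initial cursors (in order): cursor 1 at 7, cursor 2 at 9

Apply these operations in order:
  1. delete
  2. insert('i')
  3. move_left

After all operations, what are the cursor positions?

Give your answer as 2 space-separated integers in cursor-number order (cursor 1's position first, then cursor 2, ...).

After op 1 (delete): buffer="tqbfcpp" (len 7), cursors c1@6 c2@7, authorship .......
After op 2 (insert('i')): buffer="tqbfcpipi" (len 9), cursors c1@7 c2@9, authorship ......1.2
After op 3 (move_left): buffer="tqbfcpipi" (len 9), cursors c1@6 c2@8, authorship ......1.2

Answer: 6 8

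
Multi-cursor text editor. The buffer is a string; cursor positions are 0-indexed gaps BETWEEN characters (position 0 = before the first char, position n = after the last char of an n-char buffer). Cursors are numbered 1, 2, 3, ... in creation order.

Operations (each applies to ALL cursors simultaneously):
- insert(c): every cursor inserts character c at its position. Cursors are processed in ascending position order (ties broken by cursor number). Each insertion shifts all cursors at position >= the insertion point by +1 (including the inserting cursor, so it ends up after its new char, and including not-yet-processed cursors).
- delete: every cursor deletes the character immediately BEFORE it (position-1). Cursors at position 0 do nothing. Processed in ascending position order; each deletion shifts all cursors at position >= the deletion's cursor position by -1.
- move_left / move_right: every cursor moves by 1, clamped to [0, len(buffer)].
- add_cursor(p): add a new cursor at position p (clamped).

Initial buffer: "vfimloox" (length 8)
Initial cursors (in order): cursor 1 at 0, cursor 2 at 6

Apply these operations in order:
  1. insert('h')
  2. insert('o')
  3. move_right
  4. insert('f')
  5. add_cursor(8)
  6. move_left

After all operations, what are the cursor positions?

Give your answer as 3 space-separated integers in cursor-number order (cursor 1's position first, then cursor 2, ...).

Answer: 3 12 7

Derivation:
After op 1 (insert('h')): buffer="hvfimlohox" (len 10), cursors c1@1 c2@8, authorship 1......2..
After op 2 (insert('o')): buffer="hovfimlohoox" (len 12), cursors c1@2 c2@10, authorship 11......22..
After op 3 (move_right): buffer="hovfimlohoox" (len 12), cursors c1@3 c2@11, authorship 11......22..
After op 4 (insert('f')): buffer="hovffimlohoofx" (len 14), cursors c1@4 c2@13, authorship 11.1.....22.2.
After op 5 (add_cursor(8)): buffer="hovffimlohoofx" (len 14), cursors c1@4 c3@8 c2@13, authorship 11.1.....22.2.
After op 6 (move_left): buffer="hovffimlohoofx" (len 14), cursors c1@3 c3@7 c2@12, authorship 11.1.....22.2.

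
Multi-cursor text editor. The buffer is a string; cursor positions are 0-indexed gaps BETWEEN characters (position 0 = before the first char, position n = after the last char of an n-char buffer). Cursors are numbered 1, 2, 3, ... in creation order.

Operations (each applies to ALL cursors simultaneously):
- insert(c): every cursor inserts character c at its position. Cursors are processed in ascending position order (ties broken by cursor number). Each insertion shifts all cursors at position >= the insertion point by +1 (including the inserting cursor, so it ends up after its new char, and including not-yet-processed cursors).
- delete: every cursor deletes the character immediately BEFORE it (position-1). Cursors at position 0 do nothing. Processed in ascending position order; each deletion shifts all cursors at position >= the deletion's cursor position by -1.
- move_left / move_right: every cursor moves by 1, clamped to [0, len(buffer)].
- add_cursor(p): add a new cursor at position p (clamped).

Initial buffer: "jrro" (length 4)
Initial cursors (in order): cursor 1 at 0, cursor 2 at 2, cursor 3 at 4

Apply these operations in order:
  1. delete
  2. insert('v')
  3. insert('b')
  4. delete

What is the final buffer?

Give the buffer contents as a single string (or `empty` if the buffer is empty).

After op 1 (delete): buffer="jr" (len 2), cursors c1@0 c2@1 c3@2, authorship ..
After op 2 (insert('v')): buffer="vjvrv" (len 5), cursors c1@1 c2@3 c3@5, authorship 1.2.3
After op 3 (insert('b')): buffer="vbjvbrvb" (len 8), cursors c1@2 c2@5 c3@8, authorship 11.22.33
After op 4 (delete): buffer="vjvrv" (len 5), cursors c1@1 c2@3 c3@5, authorship 1.2.3

Answer: vjvrv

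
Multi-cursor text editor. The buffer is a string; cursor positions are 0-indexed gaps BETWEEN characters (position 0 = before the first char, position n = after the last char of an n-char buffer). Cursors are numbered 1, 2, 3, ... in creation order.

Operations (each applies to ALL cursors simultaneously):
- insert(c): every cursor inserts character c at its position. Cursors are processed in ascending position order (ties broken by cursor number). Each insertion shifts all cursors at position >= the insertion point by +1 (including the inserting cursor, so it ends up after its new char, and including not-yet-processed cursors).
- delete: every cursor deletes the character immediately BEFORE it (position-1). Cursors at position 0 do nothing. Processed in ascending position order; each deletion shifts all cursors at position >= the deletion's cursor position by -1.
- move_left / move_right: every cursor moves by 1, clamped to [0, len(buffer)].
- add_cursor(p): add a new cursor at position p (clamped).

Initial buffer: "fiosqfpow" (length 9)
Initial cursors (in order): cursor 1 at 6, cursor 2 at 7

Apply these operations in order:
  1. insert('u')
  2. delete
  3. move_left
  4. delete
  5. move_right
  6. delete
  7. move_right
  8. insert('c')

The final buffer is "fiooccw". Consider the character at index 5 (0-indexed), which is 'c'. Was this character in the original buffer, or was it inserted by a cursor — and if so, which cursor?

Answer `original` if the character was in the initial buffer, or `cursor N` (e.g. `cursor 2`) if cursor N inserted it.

After op 1 (insert('u')): buffer="fiosqfupuow" (len 11), cursors c1@7 c2@9, authorship ......1.2..
After op 2 (delete): buffer="fiosqfpow" (len 9), cursors c1@6 c2@7, authorship .........
After op 3 (move_left): buffer="fiosqfpow" (len 9), cursors c1@5 c2@6, authorship .........
After op 4 (delete): buffer="fiospow" (len 7), cursors c1@4 c2@4, authorship .......
After op 5 (move_right): buffer="fiospow" (len 7), cursors c1@5 c2@5, authorship .......
After op 6 (delete): buffer="fioow" (len 5), cursors c1@3 c2@3, authorship .....
After op 7 (move_right): buffer="fioow" (len 5), cursors c1@4 c2@4, authorship .....
After op 8 (insert('c')): buffer="fiooccw" (len 7), cursors c1@6 c2@6, authorship ....12.
Authorship (.=original, N=cursor N): . . . . 1 2 .
Index 5: author = 2

Answer: cursor 2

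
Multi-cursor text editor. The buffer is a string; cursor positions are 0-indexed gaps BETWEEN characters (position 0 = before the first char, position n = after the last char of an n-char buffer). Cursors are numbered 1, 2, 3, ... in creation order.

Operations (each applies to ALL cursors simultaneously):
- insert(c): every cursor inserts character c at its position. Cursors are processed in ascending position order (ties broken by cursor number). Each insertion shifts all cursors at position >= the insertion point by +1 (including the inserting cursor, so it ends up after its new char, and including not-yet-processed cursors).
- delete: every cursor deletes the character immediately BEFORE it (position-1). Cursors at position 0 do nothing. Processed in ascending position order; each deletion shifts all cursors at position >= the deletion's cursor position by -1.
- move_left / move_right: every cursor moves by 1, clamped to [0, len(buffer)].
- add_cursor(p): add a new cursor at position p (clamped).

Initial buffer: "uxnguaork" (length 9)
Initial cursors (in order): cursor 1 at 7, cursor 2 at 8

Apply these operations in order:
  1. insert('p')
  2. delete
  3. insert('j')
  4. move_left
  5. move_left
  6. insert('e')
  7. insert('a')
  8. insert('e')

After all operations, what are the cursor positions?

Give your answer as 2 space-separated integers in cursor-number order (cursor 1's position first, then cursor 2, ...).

Answer: 9 14

Derivation:
After op 1 (insert('p')): buffer="uxnguaoprpk" (len 11), cursors c1@8 c2@10, authorship .......1.2.
After op 2 (delete): buffer="uxnguaork" (len 9), cursors c1@7 c2@8, authorship .........
After op 3 (insert('j')): buffer="uxnguaojrjk" (len 11), cursors c1@8 c2@10, authorship .......1.2.
After op 4 (move_left): buffer="uxnguaojrjk" (len 11), cursors c1@7 c2@9, authorship .......1.2.
After op 5 (move_left): buffer="uxnguaojrjk" (len 11), cursors c1@6 c2@8, authorship .......1.2.
After op 6 (insert('e')): buffer="uxnguaeojerjk" (len 13), cursors c1@7 c2@10, authorship ......1.12.2.
After op 7 (insert('a')): buffer="uxnguaeaojearjk" (len 15), cursors c1@8 c2@12, authorship ......11.122.2.
After op 8 (insert('e')): buffer="uxnguaeaeojeaerjk" (len 17), cursors c1@9 c2@14, authorship ......111.1222.2.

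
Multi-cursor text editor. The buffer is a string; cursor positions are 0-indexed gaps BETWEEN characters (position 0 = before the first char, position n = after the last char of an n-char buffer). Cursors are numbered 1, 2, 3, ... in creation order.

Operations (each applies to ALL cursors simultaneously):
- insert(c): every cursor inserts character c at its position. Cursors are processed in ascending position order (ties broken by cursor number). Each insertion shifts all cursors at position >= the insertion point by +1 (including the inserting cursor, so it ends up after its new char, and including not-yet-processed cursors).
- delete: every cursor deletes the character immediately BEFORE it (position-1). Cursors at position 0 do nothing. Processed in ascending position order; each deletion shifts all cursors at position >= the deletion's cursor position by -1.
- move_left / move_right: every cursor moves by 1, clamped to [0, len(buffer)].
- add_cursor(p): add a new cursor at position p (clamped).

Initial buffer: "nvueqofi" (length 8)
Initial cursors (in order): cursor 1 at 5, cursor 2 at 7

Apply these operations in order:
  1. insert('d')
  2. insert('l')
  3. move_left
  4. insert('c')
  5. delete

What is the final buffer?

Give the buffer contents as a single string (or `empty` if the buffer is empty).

After op 1 (insert('d')): buffer="nvueqdofdi" (len 10), cursors c1@6 c2@9, authorship .....1..2.
After op 2 (insert('l')): buffer="nvueqdlofdli" (len 12), cursors c1@7 c2@11, authorship .....11..22.
After op 3 (move_left): buffer="nvueqdlofdli" (len 12), cursors c1@6 c2@10, authorship .....11..22.
After op 4 (insert('c')): buffer="nvueqdclofdcli" (len 14), cursors c1@7 c2@12, authorship .....111..222.
After op 5 (delete): buffer="nvueqdlofdli" (len 12), cursors c1@6 c2@10, authorship .....11..22.

Answer: nvueqdlofdli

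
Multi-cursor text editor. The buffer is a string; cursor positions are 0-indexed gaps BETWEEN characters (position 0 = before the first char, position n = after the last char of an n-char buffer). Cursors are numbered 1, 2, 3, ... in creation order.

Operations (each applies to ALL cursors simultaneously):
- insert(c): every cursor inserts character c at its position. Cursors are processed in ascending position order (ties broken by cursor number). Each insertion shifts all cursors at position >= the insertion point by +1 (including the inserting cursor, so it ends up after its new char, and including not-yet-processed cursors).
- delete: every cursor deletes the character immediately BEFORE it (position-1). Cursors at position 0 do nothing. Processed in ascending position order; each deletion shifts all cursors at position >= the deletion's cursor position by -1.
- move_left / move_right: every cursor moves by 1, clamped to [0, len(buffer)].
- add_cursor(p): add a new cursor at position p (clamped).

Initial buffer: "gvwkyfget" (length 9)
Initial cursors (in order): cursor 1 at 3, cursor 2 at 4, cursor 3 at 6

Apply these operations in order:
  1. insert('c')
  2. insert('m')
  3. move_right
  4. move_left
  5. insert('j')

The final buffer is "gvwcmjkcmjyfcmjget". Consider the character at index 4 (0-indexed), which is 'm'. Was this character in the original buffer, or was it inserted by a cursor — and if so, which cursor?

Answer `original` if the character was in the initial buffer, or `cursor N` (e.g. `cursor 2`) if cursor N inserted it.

After op 1 (insert('c')): buffer="gvwckcyfcget" (len 12), cursors c1@4 c2@6 c3@9, authorship ...1.2..3...
After op 2 (insert('m')): buffer="gvwcmkcmyfcmget" (len 15), cursors c1@5 c2@8 c3@12, authorship ...11.22..33...
After op 3 (move_right): buffer="gvwcmkcmyfcmget" (len 15), cursors c1@6 c2@9 c3@13, authorship ...11.22..33...
After op 4 (move_left): buffer="gvwcmkcmyfcmget" (len 15), cursors c1@5 c2@8 c3@12, authorship ...11.22..33...
After op 5 (insert('j')): buffer="gvwcmjkcmjyfcmjget" (len 18), cursors c1@6 c2@10 c3@15, authorship ...111.222..333...
Authorship (.=original, N=cursor N): . . . 1 1 1 . 2 2 2 . . 3 3 3 . . .
Index 4: author = 1

Answer: cursor 1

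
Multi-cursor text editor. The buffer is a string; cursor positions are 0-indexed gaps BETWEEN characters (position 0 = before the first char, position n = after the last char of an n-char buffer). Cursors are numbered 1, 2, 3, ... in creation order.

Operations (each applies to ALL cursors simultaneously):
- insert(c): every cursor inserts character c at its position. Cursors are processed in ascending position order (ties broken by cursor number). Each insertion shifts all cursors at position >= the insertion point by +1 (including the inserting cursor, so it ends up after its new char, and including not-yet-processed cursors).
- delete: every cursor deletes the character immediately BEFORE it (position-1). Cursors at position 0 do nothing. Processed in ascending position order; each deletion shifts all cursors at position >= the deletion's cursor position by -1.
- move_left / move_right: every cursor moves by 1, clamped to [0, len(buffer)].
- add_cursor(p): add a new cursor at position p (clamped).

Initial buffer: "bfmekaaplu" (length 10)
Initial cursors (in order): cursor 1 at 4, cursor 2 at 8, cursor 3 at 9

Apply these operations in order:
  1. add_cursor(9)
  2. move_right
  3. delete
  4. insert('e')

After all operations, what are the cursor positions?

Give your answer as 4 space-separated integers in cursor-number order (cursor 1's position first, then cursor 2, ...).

Answer: 5 10 10 10

Derivation:
After op 1 (add_cursor(9)): buffer="bfmekaaplu" (len 10), cursors c1@4 c2@8 c3@9 c4@9, authorship ..........
After op 2 (move_right): buffer="bfmekaaplu" (len 10), cursors c1@5 c2@9 c3@10 c4@10, authorship ..........
After op 3 (delete): buffer="bfmeaa" (len 6), cursors c1@4 c2@6 c3@6 c4@6, authorship ......
After op 4 (insert('e')): buffer="bfmeeaaeee" (len 10), cursors c1@5 c2@10 c3@10 c4@10, authorship ....1..234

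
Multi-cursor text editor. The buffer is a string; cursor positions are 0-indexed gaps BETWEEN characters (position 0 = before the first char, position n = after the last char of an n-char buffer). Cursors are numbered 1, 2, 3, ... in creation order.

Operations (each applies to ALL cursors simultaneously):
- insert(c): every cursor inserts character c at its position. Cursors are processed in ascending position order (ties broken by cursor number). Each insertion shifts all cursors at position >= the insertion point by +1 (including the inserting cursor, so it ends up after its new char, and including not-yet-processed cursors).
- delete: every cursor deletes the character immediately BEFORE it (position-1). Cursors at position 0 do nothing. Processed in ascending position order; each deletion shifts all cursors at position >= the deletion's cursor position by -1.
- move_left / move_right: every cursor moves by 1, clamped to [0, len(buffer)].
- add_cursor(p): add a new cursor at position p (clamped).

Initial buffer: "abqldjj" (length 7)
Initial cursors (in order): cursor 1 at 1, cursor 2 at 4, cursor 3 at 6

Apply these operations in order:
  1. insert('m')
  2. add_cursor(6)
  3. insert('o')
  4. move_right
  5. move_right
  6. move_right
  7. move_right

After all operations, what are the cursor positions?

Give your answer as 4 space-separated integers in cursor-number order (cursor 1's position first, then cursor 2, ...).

After op 1 (insert('m')): buffer="ambqlmdjmj" (len 10), cursors c1@2 c2@6 c3@9, authorship .1...2..3.
After op 2 (add_cursor(6)): buffer="ambqlmdjmj" (len 10), cursors c1@2 c2@6 c4@6 c3@9, authorship .1...2..3.
After op 3 (insert('o')): buffer="amobqlmoodjmoj" (len 14), cursors c1@3 c2@9 c4@9 c3@13, authorship .11...224..33.
After op 4 (move_right): buffer="amobqlmoodjmoj" (len 14), cursors c1@4 c2@10 c4@10 c3@14, authorship .11...224..33.
After op 5 (move_right): buffer="amobqlmoodjmoj" (len 14), cursors c1@5 c2@11 c4@11 c3@14, authorship .11...224..33.
After op 6 (move_right): buffer="amobqlmoodjmoj" (len 14), cursors c1@6 c2@12 c4@12 c3@14, authorship .11...224..33.
After op 7 (move_right): buffer="amobqlmoodjmoj" (len 14), cursors c1@7 c2@13 c4@13 c3@14, authorship .11...224..33.

Answer: 7 13 14 13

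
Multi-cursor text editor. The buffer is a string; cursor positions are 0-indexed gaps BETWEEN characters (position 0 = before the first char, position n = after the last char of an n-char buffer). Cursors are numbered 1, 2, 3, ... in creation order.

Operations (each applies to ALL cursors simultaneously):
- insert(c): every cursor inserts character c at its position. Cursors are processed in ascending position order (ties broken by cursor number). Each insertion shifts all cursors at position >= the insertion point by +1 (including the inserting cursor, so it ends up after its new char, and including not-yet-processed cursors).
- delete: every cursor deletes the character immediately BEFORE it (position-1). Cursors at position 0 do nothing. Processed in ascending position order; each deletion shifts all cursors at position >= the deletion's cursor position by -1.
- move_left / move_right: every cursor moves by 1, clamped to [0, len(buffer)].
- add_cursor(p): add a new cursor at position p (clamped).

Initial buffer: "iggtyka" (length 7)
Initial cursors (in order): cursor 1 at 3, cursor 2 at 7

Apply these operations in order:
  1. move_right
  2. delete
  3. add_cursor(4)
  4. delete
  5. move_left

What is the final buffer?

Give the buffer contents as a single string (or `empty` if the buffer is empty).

Answer: ig

Derivation:
After op 1 (move_right): buffer="iggtyka" (len 7), cursors c1@4 c2@7, authorship .......
After op 2 (delete): buffer="iggyk" (len 5), cursors c1@3 c2@5, authorship .....
After op 3 (add_cursor(4)): buffer="iggyk" (len 5), cursors c1@3 c3@4 c2@5, authorship .....
After op 4 (delete): buffer="ig" (len 2), cursors c1@2 c2@2 c3@2, authorship ..
After op 5 (move_left): buffer="ig" (len 2), cursors c1@1 c2@1 c3@1, authorship ..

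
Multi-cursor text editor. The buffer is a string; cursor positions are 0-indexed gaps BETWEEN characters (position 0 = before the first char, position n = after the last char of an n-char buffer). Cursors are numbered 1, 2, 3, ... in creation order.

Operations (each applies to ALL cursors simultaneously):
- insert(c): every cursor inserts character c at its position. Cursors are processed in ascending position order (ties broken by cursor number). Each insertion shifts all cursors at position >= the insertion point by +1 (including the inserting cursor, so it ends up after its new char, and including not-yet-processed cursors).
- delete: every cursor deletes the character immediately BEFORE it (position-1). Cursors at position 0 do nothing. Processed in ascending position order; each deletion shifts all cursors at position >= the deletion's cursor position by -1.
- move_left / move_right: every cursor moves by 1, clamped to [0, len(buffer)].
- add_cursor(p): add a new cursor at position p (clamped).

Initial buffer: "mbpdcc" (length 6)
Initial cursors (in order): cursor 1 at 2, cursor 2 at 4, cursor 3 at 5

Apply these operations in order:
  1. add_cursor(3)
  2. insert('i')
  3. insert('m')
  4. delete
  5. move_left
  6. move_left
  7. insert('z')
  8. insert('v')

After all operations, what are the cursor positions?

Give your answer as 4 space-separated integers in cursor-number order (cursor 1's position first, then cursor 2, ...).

After op 1 (add_cursor(3)): buffer="mbpdcc" (len 6), cursors c1@2 c4@3 c2@4 c3@5, authorship ......
After op 2 (insert('i')): buffer="mbipidicic" (len 10), cursors c1@3 c4@5 c2@7 c3@9, authorship ..1.4.2.3.
After op 3 (insert('m')): buffer="mbimpimdimcimc" (len 14), cursors c1@4 c4@7 c2@10 c3@13, authorship ..11.44.22.33.
After op 4 (delete): buffer="mbipidicic" (len 10), cursors c1@3 c4@5 c2@7 c3@9, authorship ..1.4.2.3.
After op 5 (move_left): buffer="mbipidicic" (len 10), cursors c1@2 c4@4 c2@6 c3@8, authorship ..1.4.2.3.
After op 6 (move_left): buffer="mbipidicic" (len 10), cursors c1@1 c4@3 c2@5 c3@7, authorship ..1.4.2.3.
After op 7 (insert('z')): buffer="mzbizpizdizcic" (len 14), cursors c1@2 c4@5 c2@8 c3@11, authorship .1.14.42.23.3.
After op 8 (insert('v')): buffer="mzvbizvpizvdizvcic" (len 18), cursors c1@3 c4@7 c2@11 c3@15, authorship .11.144.422.233.3.

Answer: 3 11 15 7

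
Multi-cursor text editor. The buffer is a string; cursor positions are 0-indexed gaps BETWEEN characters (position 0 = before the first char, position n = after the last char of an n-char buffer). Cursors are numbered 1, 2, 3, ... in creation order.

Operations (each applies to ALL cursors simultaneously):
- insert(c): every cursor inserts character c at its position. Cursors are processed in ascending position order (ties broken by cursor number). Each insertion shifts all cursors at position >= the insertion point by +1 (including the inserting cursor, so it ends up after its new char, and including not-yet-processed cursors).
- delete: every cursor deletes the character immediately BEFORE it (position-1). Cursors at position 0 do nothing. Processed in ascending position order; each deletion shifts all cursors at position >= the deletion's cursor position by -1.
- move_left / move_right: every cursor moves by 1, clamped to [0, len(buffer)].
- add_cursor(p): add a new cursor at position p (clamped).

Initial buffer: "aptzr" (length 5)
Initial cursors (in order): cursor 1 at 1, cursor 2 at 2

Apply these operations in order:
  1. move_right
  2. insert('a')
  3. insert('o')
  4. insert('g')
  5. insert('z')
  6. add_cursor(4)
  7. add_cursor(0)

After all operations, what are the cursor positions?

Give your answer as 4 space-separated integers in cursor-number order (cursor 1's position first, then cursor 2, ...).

After op 1 (move_right): buffer="aptzr" (len 5), cursors c1@2 c2@3, authorship .....
After op 2 (insert('a')): buffer="apatazr" (len 7), cursors c1@3 c2@5, authorship ..1.2..
After op 3 (insert('o')): buffer="apaotaozr" (len 9), cursors c1@4 c2@7, authorship ..11.22..
After op 4 (insert('g')): buffer="apaogtaogzr" (len 11), cursors c1@5 c2@9, authorship ..111.222..
After op 5 (insert('z')): buffer="apaogztaogzzr" (len 13), cursors c1@6 c2@11, authorship ..1111.2222..
After op 6 (add_cursor(4)): buffer="apaogztaogzzr" (len 13), cursors c3@4 c1@6 c2@11, authorship ..1111.2222..
After op 7 (add_cursor(0)): buffer="apaogztaogzzr" (len 13), cursors c4@0 c3@4 c1@6 c2@11, authorship ..1111.2222..

Answer: 6 11 4 0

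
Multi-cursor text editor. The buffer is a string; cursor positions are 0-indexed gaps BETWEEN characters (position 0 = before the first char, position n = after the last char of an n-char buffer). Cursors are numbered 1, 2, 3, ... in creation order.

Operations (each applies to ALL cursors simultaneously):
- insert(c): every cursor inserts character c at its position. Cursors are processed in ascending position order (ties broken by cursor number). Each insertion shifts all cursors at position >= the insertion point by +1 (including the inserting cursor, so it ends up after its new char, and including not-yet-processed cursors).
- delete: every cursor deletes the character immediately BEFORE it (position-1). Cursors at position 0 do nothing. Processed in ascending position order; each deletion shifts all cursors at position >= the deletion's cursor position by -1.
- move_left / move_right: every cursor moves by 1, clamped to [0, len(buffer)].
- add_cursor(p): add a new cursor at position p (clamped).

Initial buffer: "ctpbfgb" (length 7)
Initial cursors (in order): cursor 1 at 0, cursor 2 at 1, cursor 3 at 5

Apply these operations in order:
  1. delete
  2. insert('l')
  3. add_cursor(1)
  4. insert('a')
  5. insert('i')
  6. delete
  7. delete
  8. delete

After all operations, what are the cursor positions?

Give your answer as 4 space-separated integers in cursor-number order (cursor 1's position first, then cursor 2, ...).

After op 1 (delete): buffer="tpbgb" (len 5), cursors c1@0 c2@0 c3@3, authorship .....
After op 2 (insert('l')): buffer="lltpblgb" (len 8), cursors c1@2 c2@2 c3@6, authorship 12...3..
After op 3 (add_cursor(1)): buffer="lltpblgb" (len 8), cursors c4@1 c1@2 c2@2 c3@6, authorship 12...3..
After op 4 (insert('a')): buffer="lalaatpblagb" (len 12), cursors c4@2 c1@5 c2@5 c3@10, authorship 14212...33..
After op 5 (insert('i')): buffer="lailaaiitpblaigb" (len 16), cursors c4@3 c1@8 c2@8 c3@14, authorship 14421212...333..
After op 6 (delete): buffer="lalaatpblagb" (len 12), cursors c4@2 c1@5 c2@5 c3@10, authorship 14212...33..
After op 7 (delete): buffer="lltpblgb" (len 8), cursors c4@1 c1@2 c2@2 c3@6, authorship 12...3..
After op 8 (delete): buffer="tpbgb" (len 5), cursors c1@0 c2@0 c4@0 c3@3, authorship .....

Answer: 0 0 3 0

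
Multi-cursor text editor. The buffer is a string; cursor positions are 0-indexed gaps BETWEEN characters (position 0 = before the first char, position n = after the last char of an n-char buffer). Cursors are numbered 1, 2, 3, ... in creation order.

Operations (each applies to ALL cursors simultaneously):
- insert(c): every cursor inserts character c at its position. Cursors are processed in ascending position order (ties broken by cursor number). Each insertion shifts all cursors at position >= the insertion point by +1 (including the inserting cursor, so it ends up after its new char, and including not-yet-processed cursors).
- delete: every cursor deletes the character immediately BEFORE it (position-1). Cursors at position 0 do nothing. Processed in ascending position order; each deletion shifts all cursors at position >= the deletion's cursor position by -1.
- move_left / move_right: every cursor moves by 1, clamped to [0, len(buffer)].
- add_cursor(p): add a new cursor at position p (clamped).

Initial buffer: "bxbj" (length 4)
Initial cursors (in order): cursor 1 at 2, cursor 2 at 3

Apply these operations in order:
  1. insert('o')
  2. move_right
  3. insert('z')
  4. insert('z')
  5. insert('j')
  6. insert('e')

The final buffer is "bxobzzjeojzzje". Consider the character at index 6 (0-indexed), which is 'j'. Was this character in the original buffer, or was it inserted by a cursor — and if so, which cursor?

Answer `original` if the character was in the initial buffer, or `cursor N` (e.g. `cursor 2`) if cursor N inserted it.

After op 1 (insert('o')): buffer="bxoboj" (len 6), cursors c1@3 c2@5, authorship ..1.2.
After op 2 (move_right): buffer="bxoboj" (len 6), cursors c1@4 c2@6, authorship ..1.2.
After op 3 (insert('z')): buffer="bxobzojz" (len 8), cursors c1@5 c2@8, authorship ..1.12.2
After op 4 (insert('z')): buffer="bxobzzojzz" (len 10), cursors c1@6 c2@10, authorship ..1.112.22
After op 5 (insert('j')): buffer="bxobzzjojzzj" (len 12), cursors c1@7 c2@12, authorship ..1.1112.222
After op 6 (insert('e')): buffer="bxobzzjeojzzje" (len 14), cursors c1@8 c2@14, authorship ..1.11112.2222
Authorship (.=original, N=cursor N): . . 1 . 1 1 1 1 2 . 2 2 2 2
Index 6: author = 1

Answer: cursor 1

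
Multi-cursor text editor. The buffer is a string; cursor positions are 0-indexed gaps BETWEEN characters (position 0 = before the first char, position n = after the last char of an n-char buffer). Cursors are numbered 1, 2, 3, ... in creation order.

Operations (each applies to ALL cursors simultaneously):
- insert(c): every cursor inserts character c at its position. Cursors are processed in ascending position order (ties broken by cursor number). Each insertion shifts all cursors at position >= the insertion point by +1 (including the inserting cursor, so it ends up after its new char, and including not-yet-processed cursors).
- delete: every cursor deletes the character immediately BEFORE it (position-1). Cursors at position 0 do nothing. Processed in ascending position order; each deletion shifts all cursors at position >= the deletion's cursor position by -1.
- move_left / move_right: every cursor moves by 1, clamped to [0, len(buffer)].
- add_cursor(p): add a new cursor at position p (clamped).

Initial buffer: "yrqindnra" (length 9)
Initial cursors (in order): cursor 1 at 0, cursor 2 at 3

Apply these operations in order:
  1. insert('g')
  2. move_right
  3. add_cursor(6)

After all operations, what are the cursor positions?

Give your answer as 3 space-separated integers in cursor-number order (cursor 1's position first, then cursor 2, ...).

Answer: 2 6 6

Derivation:
After op 1 (insert('g')): buffer="gyrqgindnra" (len 11), cursors c1@1 c2@5, authorship 1...2......
After op 2 (move_right): buffer="gyrqgindnra" (len 11), cursors c1@2 c2@6, authorship 1...2......
After op 3 (add_cursor(6)): buffer="gyrqgindnra" (len 11), cursors c1@2 c2@6 c3@6, authorship 1...2......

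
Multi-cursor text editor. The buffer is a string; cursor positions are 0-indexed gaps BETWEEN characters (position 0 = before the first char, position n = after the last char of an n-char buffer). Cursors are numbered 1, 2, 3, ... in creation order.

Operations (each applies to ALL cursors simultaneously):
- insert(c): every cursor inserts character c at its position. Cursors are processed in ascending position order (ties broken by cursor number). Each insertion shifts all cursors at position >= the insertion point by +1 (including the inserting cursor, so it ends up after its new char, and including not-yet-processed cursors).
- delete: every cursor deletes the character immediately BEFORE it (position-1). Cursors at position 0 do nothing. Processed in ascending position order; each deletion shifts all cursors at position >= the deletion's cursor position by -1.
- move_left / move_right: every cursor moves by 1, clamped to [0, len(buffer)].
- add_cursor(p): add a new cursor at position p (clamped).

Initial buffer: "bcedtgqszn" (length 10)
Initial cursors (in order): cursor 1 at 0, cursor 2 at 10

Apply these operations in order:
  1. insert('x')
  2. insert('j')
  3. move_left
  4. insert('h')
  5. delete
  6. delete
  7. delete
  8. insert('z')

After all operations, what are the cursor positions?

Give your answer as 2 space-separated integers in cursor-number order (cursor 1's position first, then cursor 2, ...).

After op 1 (insert('x')): buffer="xbcedtgqsznx" (len 12), cursors c1@1 c2@12, authorship 1..........2
After op 2 (insert('j')): buffer="xjbcedtgqsznxj" (len 14), cursors c1@2 c2@14, authorship 11..........22
After op 3 (move_left): buffer="xjbcedtgqsznxj" (len 14), cursors c1@1 c2@13, authorship 11..........22
After op 4 (insert('h')): buffer="xhjbcedtgqsznxhj" (len 16), cursors c1@2 c2@15, authorship 111..........222
After op 5 (delete): buffer="xjbcedtgqsznxj" (len 14), cursors c1@1 c2@13, authorship 11..........22
After op 6 (delete): buffer="jbcedtgqsznj" (len 12), cursors c1@0 c2@11, authorship 1..........2
After op 7 (delete): buffer="jbcedtgqszj" (len 11), cursors c1@0 c2@10, authorship 1.........2
After op 8 (insert('z')): buffer="zjbcedtgqszzj" (len 13), cursors c1@1 c2@12, authorship 11.........22

Answer: 1 12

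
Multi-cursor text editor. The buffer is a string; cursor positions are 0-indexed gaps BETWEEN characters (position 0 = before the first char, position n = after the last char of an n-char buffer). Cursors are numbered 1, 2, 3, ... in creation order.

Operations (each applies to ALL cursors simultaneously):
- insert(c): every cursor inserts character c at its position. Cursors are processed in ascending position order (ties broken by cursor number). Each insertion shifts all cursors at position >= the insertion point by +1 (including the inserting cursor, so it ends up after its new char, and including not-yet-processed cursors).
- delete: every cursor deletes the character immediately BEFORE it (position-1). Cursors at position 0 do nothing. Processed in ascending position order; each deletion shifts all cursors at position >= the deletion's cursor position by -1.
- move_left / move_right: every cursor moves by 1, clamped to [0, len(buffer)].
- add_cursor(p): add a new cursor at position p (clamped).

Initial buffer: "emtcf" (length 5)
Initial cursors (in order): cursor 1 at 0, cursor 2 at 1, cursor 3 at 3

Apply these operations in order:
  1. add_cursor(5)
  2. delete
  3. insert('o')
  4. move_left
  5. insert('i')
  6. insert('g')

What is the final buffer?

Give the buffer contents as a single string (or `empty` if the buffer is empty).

After op 1 (add_cursor(5)): buffer="emtcf" (len 5), cursors c1@0 c2@1 c3@3 c4@5, authorship .....
After op 2 (delete): buffer="mc" (len 2), cursors c1@0 c2@0 c3@1 c4@2, authorship ..
After op 3 (insert('o')): buffer="oomoco" (len 6), cursors c1@2 c2@2 c3@4 c4@6, authorship 12.3.4
After op 4 (move_left): buffer="oomoco" (len 6), cursors c1@1 c2@1 c3@3 c4@5, authorship 12.3.4
After op 5 (insert('i')): buffer="oiiomiocio" (len 10), cursors c1@3 c2@3 c3@6 c4@9, authorship 1122.33.44
After op 6 (insert('g')): buffer="oiiggomigocigo" (len 14), cursors c1@5 c2@5 c3@9 c4@13, authorship 112122.333.444

Answer: oiiggomigocigo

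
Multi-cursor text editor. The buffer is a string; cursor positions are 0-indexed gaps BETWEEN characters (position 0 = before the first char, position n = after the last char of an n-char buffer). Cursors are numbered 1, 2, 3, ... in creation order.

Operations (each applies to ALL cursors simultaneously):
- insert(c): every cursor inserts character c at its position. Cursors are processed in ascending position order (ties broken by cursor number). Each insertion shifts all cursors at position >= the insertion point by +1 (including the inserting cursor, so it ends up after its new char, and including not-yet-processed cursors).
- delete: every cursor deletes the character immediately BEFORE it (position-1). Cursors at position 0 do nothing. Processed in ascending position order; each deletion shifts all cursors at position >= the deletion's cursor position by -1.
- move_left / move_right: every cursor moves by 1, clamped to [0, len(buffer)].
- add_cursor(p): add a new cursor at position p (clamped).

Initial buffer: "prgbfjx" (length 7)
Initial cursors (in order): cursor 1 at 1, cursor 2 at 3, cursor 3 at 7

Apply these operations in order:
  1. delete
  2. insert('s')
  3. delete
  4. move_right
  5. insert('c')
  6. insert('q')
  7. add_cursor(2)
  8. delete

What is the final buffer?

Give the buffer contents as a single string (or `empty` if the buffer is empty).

Answer: rbcfjc

Derivation:
After op 1 (delete): buffer="rbfj" (len 4), cursors c1@0 c2@1 c3@4, authorship ....
After op 2 (insert('s')): buffer="srsbfjs" (len 7), cursors c1@1 c2@3 c3@7, authorship 1.2...3
After op 3 (delete): buffer="rbfj" (len 4), cursors c1@0 c2@1 c3@4, authorship ....
After op 4 (move_right): buffer="rbfj" (len 4), cursors c1@1 c2@2 c3@4, authorship ....
After op 5 (insert('c')): buffer="rcbcfjc" (len 7), cursors c1@2 c2@4 c3@7, authorship .1.2..3
After op 6 (insert('q')): buffer="rcqbcqfjcq" (len 10), cursors c1@3 c2@6 c3@10, authorship .11.22..33
After op 7 (add_cursor(2)): buffer="rcqbcqfjcq" (len 10), cursors c4@2 c1@3 c2@6 c3@10, authorship .11.22..33
After op 8 (delete): buffer="rbcfjc" (len 6), cursors c1@1 c4@1 c2@3 c3@6, authorship ..2..3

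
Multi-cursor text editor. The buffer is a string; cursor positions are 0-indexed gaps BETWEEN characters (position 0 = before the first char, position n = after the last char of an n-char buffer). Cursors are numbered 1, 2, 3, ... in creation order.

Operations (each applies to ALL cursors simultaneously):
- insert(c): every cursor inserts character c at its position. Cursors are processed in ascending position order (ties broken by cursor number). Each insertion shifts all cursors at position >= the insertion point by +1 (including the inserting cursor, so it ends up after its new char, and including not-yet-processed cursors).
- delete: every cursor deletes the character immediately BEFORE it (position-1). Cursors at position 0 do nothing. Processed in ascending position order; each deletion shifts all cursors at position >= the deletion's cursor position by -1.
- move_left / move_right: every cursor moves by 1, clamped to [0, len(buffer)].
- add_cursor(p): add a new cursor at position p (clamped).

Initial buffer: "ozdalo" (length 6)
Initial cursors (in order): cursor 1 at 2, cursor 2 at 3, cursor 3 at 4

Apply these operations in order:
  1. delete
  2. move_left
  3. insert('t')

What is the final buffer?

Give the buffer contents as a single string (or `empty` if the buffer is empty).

Answer: tttolo

Derivation:
After op 1 (delete): buffer="olo" (len 3), cursors c1@1 c2@1 c3@1, authorship ...
After op 2 (move_left): buffer="olo" (len 3), cursors c1@0 c2@0 c3@0, authorship ...
After op 3 (insert('t')): buffer="tttolo" (len 6), cursors c1@3 c2@3 c3@3, authorship 123...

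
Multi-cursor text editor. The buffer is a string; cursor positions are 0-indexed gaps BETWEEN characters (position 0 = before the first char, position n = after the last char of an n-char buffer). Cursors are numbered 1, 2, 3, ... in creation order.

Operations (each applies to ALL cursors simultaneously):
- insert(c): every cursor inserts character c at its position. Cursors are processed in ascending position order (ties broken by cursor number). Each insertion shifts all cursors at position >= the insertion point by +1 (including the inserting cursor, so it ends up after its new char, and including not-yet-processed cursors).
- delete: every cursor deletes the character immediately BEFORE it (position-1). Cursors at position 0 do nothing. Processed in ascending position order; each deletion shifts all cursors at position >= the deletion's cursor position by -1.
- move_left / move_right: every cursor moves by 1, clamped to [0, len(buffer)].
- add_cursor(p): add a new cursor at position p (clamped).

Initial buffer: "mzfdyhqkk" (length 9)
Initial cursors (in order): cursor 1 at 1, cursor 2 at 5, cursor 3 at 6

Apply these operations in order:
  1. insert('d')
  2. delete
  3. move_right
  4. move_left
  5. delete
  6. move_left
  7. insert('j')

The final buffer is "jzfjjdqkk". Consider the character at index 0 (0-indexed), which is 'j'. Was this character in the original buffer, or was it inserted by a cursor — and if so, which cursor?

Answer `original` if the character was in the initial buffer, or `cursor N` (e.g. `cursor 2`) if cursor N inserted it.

After op 1 (insert('d')): buffer="mdzfdydhdqkk" (len 12), cursors c1@2 c2@7 c3@9, authorship .1....2.3...
After op 2 (delete): buffer="mzfdyhqkk" (len 9), cursors c1@1 c2@5 c3@6, authorship .........
After op 3 (move_right): buffer="mzfdyhqkk" (len 9), cursors c1@2 c2@6 c3@7, authorship .........
After op 4 (move_left): buffer="mzfdyhqkk" (len 9), cursors c1@1 c2@5 c3@6, authorship .........
After op 5 (delete): buffer="zfdqkk" (len 6), cursors c1@0 c2@3 c3@3, authorship ......
After op 6 (move_left): buffer="zfdqkk" (len 6), cursors c1@0 c2@2 c3@2, authorship ......
After op 7 (insert('j')): buffer="jzfjjdqkk" (len 9), cursors c1@1 c2@5 c3@5, authorship 1..23....
Authorship (.=original, N=cursor N): 1 . . 2 3 . . . .
Index 0: author = 1

Answer: cursor 1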